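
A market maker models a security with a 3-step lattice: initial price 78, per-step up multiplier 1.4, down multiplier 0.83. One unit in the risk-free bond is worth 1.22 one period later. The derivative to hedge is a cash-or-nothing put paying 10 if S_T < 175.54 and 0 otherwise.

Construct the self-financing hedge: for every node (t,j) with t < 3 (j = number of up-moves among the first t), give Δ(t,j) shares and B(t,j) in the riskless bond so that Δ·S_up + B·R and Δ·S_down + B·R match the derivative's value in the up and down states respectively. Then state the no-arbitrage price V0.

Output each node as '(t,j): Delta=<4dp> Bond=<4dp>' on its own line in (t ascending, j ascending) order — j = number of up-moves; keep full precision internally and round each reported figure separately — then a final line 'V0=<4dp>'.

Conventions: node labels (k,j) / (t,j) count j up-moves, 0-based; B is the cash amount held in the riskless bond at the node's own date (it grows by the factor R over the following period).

(0,0): Delta=-0.0707 Bond=9.2611
(1,0): Delta=0.0000 Bond=6.7186
(1,1): Delta=-0.0901 Bond=13.4124
(2,0): Delta=0.0000 Bond=8.1967
(2,1): Delta=0.0000 Bond=8.1967
(2,2): Delta=-0.1148 Bond=20.1323
V0=3.7431

No-arbitrage ⇒ martingale measure with p* = (R−d)/(u−d) = 0.6842.
Payoffs at expiry: V(3,0)=10.0000, V(3,1)=10.0000, V(3,2)=10.0000, V(3,3)=0.0000
(2,0): S=53.7342. Δ = (V_up−V_dn)/(S_up−S_dn) = (10.0000−10.0000)/(75.2279−44.5994) = 0.0000. V = [p*·10.0000 + (1−p*)·10.0000]/1.22 = 8.1967. B = V − Δ·S = 8.1967.
(2,1): S=90.6360. Δ = (V_up−V_dn)/(S_up−S_dn) = (10.0000−10.0000)/(126.8904−75.2279) = 0.0000. V = [p*·10.0000 + (1−p*)·10.0000]/1.22 = 8.1967. B = V − Δ·S = 8.1967.
(2,2): S=152.8800. Δ = (V_up−V_dn)/(S_up−S_dn) = (0.0000−10.0000)/(214.0320−126.8904) = -0.1148. V = [p*·0.0000 + (1−p*)·10.0000]/1.22 = 2.5884. B = V − Δ·S = 20.1323.
(1,0): S=64.7400. Δ = (V_up−V_dn)/(S_up−S_dn) = (8.1967−8.1967)/(90.6360−53.7342) = 0.0000. V = [p*·8.1967 + (1−p*)·8.1967]/1.22 = 6.7186. B = V − Δ·S = 6.7186.
(1,1): S=109.2000. Δ = (V_up−V_dn)/(S_up−S_dn) = (2.5884−8.1967)/(152.8800−90.6360) = -0.0901. V = [p*·2.5884 + (1−p*)·8.1967]/1.22 = 3.5733. B = V − Δ·S = 13.4124.
(0,0): S=78.0000. Δ = (V_up−V_dn)/(S_up−S_dn) = (3.5733−6.7186)/(109.2000−64.7400) = -0.0707. V = [p*·3.5733 + (1−p*)·6.7186]/1.22 = 3.7431. B = V − Δ·S = 9.2611.
As a check, the time-0 holding Δ(0,0)·S0 + B(0,0) comes to 3.7431 — exactly V0.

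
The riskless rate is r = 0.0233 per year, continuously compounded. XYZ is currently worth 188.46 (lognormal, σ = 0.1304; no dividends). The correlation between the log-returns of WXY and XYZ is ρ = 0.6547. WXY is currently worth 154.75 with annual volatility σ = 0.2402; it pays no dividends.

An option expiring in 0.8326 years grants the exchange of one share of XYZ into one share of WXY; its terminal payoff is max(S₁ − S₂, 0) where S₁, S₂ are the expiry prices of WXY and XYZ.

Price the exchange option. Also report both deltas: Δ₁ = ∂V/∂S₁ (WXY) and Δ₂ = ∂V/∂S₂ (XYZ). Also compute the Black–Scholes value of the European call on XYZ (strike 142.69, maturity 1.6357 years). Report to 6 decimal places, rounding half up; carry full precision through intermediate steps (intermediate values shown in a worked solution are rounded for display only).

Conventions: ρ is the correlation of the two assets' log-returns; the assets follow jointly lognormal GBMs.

exchange price = 1.678676
Δ1 = 0.137196
Δ2 = -0.103748
price(XYZ call K=142.69) = 51.404202

σ_eff = √(σ₁² + σ₂² − 2ρσ₁σ₂) = √(0.2402² + 0.1304² − 2·0.6547·0.2402·0.1304) = 0.183540
d₁ = (ln(S₁/S₂) + (q₂ − q₁ + σ_eff²/2)T) / (σ_eff√T) = (ln(154.75/188.46) + (0.0 − 0.0 + 0.016844)·0.8326) / 0.167475 = -1.093005
d₂ = d₁ − σ_eff√T = -1.093005 − 0.167475 = -1.260480
N(d₁) = 0.137196,  N(d₂) = 0.103748
V = S₁·e^{−q₁T}·N(d₁) − S₂·e^{−q₂T}·N(d₂) = 21.231049 − 19.552374 = 1.678676
Δ₁ = e^{−q₁T}·N(d₁) = 0.137196;  Δ₂ = −e^{−q₂T}·N(d₂) = -0.103748
[vanilla: XYZ call K=142.69]
σ√T = 0.1304·√1.6357 = 0.166774
d₁ = (ln(S/K) + (r+σ²/2)T) / (σ√T) = (ln(188.46/142.69) + (0.0233+0.1304²/2)·1.6357) / 0.166774 = (0.278211 + 0.052019) / 0.166774 = 1.980100
d₂ = d₁ − σ√T = 1.980100 − 0.166774 = 1.813326
e^{−rT} = 0.962605
N(d₁) = 0.976154,  N(d₂) = 0.965109
price = S·N(d₁) − K·e^{−rT}·N(d₂) = 183.965954 − 132.561753 = 51.404202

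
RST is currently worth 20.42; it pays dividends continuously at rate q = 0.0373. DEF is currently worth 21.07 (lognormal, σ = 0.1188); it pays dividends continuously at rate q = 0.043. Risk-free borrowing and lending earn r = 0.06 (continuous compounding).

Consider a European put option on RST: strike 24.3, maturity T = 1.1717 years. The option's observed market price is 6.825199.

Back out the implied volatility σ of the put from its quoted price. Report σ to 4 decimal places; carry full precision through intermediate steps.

sigma = 0.5725

At σ = 0.5725 the Black–Scholes value reproduces the quote:
σ√T = 0.5725·√1.1717 = 0.619703
d₁ = (ln(S/K) + (r−q+σ²/2)T) / (σ√T) = (ln(20.42/24.3) + (0.06−0.0373+0.5725²/2)·1.1717) / 0.619703 = (-0.173962 + 0.218614) / 0.619703 = 0.072054
d₂ = d₁ − σ√T = 0.072054 − 0.619703 = -0.547649
e^{−rT} = 0.932112
e^{−qT} = 0.957237
N(−d₁) = 0.471279,  N(−d₂) = 0.708034
V = K·e^{−rT}·N(−d₂) − S·e^{−qT}·N(−d₁) = 16.037194 − 9.211995 = 6.825199 (the quoted price), and the Black–Scholes price is strictly increasing in σ, so σ is unique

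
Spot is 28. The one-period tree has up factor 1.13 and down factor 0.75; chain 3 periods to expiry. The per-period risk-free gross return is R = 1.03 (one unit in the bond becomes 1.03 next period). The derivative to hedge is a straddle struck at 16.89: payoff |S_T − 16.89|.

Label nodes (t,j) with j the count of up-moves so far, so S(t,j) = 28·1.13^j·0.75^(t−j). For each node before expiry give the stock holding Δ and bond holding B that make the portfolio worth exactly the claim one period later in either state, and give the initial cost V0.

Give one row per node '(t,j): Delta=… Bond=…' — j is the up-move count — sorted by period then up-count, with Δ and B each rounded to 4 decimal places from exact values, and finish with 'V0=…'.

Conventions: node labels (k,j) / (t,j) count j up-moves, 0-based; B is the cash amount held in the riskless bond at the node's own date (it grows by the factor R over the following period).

Arbitrage-free pricing uses the up-move probability p* = (R−d)/(u−d) = 0.7368, discounting each step at R = 1.03.
Payoffs at expiry: V(3,0)=5.0775, V(3,1)=0.9075, V(3,2)=9.9249, V(3,3)=23.5111
Node (2,0) S=15.7500: V=(p*·0.9075+(1−p*)·5.0775)/1.03=1.9465; Δ=(0.9075−5.0775)/(17.7975−11.8125)=-0.6967; B=V−Δ·S=12.9202
Node (2,1) S=23.7300: V=(p*·9.9249+(1−p*)·0.9075)/1.03=7.3319; Δ=(9.9249−0.9075)/(26.8149−17.7975)=1.0000; B=V−Δ·S=-16.3981
Node (2,2) S=35.7532: V=(p*·23.5111+(1−p*)·9.9249)/1.03=19.3551; Δ=(23.5111−9.9249)/(40.4011−26.8149)=1.0000; B=V−Δ·S=-16.3981
Node (1,0) S=21.0000: V=(p*·7.3319+(1−p*)·1.9465)/1.03=5.7424; Δ=(7.3319−1.9465)/(23.7300−15.7500)=0.6749; B=V−Δ·S=-8.4298
Node (1,1) S=31.6400: V=(p*·19.3551+(1−p*)·7.3319)/1.03=15.7196; Δ=(19.3551−7.3319)/(35.7532−23.7300)=1.0000; B=V−Δ·S=-15.9204
Node (0,0) S=28.0000: V=(p*·15.7196+(1−p*)·5.7424)/1.03=12.7126; Δ=(15.7196−5.7424)/(31.6400−21.0000)=0.9377; B=V−Δ·S=-13.5429
Verification: the root portfolio costs Δ(0,0)·S0 + B(0,0) = 12.7126, matching V0.

(0,0): Delta=0.9377 Bond=-13.5429
(1,0): Delta=0.6749 Bond=-8.4298
(1,1): Delta=1.0000 Bond=-15.9204
(2,0): Delta=-0.6967 Bond=12.9202
(2,1): Delta=1.0000 Bond=-16.3981
(2,2): Delta=1.0000 Bond=-16.3981
V0=12.7126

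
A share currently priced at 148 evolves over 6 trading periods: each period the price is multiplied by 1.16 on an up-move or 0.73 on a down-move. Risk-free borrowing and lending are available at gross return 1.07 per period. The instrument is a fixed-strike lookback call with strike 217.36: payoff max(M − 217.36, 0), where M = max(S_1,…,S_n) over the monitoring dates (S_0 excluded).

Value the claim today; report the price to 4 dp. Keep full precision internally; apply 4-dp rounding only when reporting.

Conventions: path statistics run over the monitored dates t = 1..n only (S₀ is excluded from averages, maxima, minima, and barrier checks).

price = 32.2897

No-arbitrage gives p* = (R−d)/(u−d) = 0.7907: enumerate every path, weight its payoff by its p*-probability, and discount by R^6.
Enumerate all 2^6 = 64 price paths (U = up ×1.16, D = down ×0.73); each path with k up-moves has probability p*^k·(1−p*)^(6−k).
DDDDDD: M=108.0400, payoff=0.0000, prob=0.000084
UDDDDD: M=171.6800, payoff=0.0000, prob=0.000318
DUDDDD: M=125.3264, payoff=0.0000, prob=0.000318
UUDDDD: M=199.1488, payoff=0.0000, prob=0.001200
DDUDDD: M=108.0400, payoff=0.0000, prob=0.000318
UDUDDD: M=171.6800, payoff=0.0000, prob=0.001200
DUUDDD: M=145.3786, payoff=0.0000, prob=0.001200
UUUDDD: M=231.0126, payoff=13.6526, prob=0.004533
DDDUDD: M=108.0400, payoff=0.0000, prob=0.000318
UDDUDD: M=171.6800, payoff=0.0000, prob=0.001200
DUDUDD: M=125.3264, payoff=0.0000, prob=0.001200
UUDUDD: M=199.1488, payoff=0.0000, prob=0.004533
DDUUDD: M=108.0400, payoff=0.0000, prob=0.001200
UDUUDD: M=171.6800, payoff=0.0000, prob=0.004533
DUUUDD: M=168.6392, payoff=0.0000, prob=0.004533
UUUUDD: M=267.9746, payoff=50.6146, prob=0.017123
DDDDUD: M=108.0400, payoff=0.0000, prob=0.000318
UDDDUD: M=171.6800, payoff=0.0000, prob=0.001200
DUDDUD: M=125.3264, payoff=0.0000, prob=0.001200
UUDDUD: M=199.1488, payoff=0.0000, prob=0.004533
DDUDUD: M=108.0400, payoff=0.0000, prob=0.001200
UDUDUD: M=171.6800, payoff=0.0000, prob=0.004533
DUUDUD: M=145.3786, payoff=0.0000, prob=0.004533
UUUDUD: M=231.0126, payoff=13.6526, prob=0.017123
DDDUUD: M=108.0400, payoff=0.0000, prob=0.001200
UDDUUD: M=171.6800, payoff=0.0000, prob=0.004533
DUDUUD: M=125.3264, payoff=0.0000, prob=0.004533
UUDUUD: M=199.1488, payoff=0.0000, prob=0.017123
DDUUUD: M=123.1066, payoff=0.0000, prob=0.004533
UDUUUD: M=195.6215, payoff=0.0000, prob=0.017123
DUUUUD: M=195.6215, payoff=0.0000, prob=0.017123
UUUUUD: M=310.8506, payoff=93.4906, prob=0.064688
DDDDDU: M=108.0400, payoff=0.0000, prob=0.000318
UDDDDU: M=171.6800, payoff=0.0000, prob=0.001200
DUDDDU: M=125.3264, payoff=0.0000, prob=0.001200
UUDDDU: M=199.1488, payoff=0.0000, prob=0.004533
DDUDDU: M=108.0400, payoff=0.0000, prob=0.001200
UDUDDU: M=171.6800, payoff=0.0000, prob=0.004533
DUUDDU: M=145.3786, payoff=0.0000, prob=0.004533
UUUDDU: M=231.0126, payoff=13.6526, prob=0.017123
DDDUDU: M=108.0400, payoff=0.0000, prob=0.001200
UDDUDU: M=171.6800, payoff=0.0000, prob=0.004533
DUDUDU: M=125.3264, payoff=0.0000, prob=0.004533
UUDUDU: M=199.1488, payoff=0.0000, prob=0.017123
DDUUDU: M=108.0400, payoff=0.0000, prob=0.004533
UDUUDU: M=171.6800, payoff=0.0000, prob=0.017123
DUUUDU: M=168.6392, payoff=0.0000, prob=0.017123
UUUUDU: M=267.9746, payoff=50.6146, prob=0.064688
DDDDUU: M=108.0400, payoff=0.0000, prob=0.001200
UDDDUU: M=171.6800, payoff=0.0000, prob=0.004533
DUDDUU: M=125.3264, payoff=0.0000, prob=0.004533
UUDDUU: M=199.1488, payoff=0.0000, prob=0.017123
DDUDUU: M=108.0400, payoff=0.0000, prob=0.004533
UDUDUU: M=171.6800, payoff=0.0000, prob=0.017123
DUUDUU: M=145.3786, payoff=0.0000, prob=0.017123
UUUDUU: M=231.0126, payoff=13.6526, prob=0.064688
DDDUUU: M=108.0400, payoff=0.0000, prob=0.004533
UDDUUU: M=171.6800, payoff=0.0000, prob=0.017123
DUDUUU: M=142.8037, payoff=0.0000, prob=0.017123
UUDUUU: M=226.9209, payoff=9.5609, prob=0.064688
DDUUUU: M=142.8037, payoff=0.0000, prob=0.017123
UDUUUU: M=226.9209, payoff=9.5609, prob=0.064688
DUUUUU: M=226.9209, payoff=9.5609, prob=0.064688
UUUUUU: M=360.5867, payoff=143.2267, prob=0.244378
Price = Σ prob·payoff / R^6 = 48.458171 / 1.500730 = 32.2897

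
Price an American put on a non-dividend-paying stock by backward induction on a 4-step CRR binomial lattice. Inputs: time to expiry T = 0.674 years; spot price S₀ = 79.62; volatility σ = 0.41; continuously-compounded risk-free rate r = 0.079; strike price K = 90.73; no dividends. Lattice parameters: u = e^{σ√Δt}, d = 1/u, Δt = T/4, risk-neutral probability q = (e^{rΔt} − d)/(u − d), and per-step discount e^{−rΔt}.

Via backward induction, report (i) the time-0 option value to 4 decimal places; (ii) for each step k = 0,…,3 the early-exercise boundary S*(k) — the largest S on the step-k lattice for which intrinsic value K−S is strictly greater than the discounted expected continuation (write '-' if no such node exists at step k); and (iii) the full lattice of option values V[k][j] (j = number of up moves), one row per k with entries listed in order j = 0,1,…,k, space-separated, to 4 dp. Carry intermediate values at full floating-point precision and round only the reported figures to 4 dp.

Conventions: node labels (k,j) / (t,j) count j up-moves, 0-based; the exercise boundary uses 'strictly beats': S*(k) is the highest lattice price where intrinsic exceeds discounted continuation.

Δt=0.16850, u=1.18329, d=0.84510, q=0.49765, disc=e^(-rΔt)=0.98678
k=4 terminal: V=max(K-S,0) → 50.1179 33.8658 11.1100 0.0000 0.0000
k=3: j=0 S=48.0559 intr=42.6741 cont=41.4743 V=42.6741[EX]; j=1 S=67.2869 intr=23.4431 cont=22.2434 V=23.4431[EX]; j=2 S=94.2137 intr=0.0000 cont=5.5073 V=5.5073[hold]; j=3 S=131.9159 intr=0.0000 cont=0.0000 V=0.0000[hold]  S*(3)=67.2869
k=2: j=0 S=56.8642 intr=33.8658 cont=32.6661 V=33.8658[EX]; j=1 S=79.6200 intr=11.1100 cont=14.3254 V=14.3254[hold]; j=2 S=111.4822 intr=0.0000 cont=2.7300 V=2.7300[hold]  S*(2)=56.8642
k=1: j=0 S=67.2869 intr=23.4431 cont=23.8224 V=23.8224[hold]; j=1 S=94.2137 intr=0.0000 cont=8.4419 V=8.4419[hold]  S*(1)=-
k=0: j=0 S=79.6200 intr=11.1100 cont=15.9545 V=15.9545[hold]  S*(0)=-

price = 15.9545
boundary = - - 56.8642 67.2869
tree:
15.9545
23.8224 8.4419
33.8658 14.3254 2.7300
42.6741 23.4431 5.5073 0.0000
50.1179 33.8658 11.1100 0.0000 0.0000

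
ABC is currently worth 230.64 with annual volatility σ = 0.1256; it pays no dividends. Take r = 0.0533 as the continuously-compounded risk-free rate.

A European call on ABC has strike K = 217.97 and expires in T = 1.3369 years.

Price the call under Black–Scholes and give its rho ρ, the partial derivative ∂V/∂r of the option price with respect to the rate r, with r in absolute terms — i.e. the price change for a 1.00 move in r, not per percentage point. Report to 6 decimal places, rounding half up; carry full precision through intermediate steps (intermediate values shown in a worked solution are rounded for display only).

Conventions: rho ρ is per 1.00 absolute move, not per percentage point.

price = 30.930848
ρ = 214.430148

σ√T = 0.1256·√1.3369 = 0.145224
d₁ = (ln(S/K) + (r+σ²/2)T) / (σ√T) = (ln(230.64/217.97) + (0.0533+0.1256²/2)·1.3369) / 0.145224 = (0.056501 + 0.081802) / 0.145224 = 0.952337
d₂ = d₁ − σ√T = 0.952337 − 0.145224 = 0.807113
e^{−rT} = 0.931223
N(d₁) = 0.829537,  N(d₂) = 0.790199
Call price V = S·N(d₁) − K·e^{−rT}·N(d₂) = 191.324407 − 160.393558 = 30.930848
ρ = K·T·e^{−rT}·N(d₂) = 214.430148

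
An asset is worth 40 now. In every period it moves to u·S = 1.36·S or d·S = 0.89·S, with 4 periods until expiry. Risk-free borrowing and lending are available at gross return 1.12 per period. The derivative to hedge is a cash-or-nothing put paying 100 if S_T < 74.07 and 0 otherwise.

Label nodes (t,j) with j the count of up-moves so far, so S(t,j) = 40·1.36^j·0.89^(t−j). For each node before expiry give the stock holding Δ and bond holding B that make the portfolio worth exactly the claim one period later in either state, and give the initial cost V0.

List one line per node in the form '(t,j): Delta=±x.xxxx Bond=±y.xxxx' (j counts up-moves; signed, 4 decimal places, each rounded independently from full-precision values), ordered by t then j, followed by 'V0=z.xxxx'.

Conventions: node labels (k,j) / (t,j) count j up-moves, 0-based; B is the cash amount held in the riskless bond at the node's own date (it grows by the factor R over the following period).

(0,0): Delta=-1.3889 Bond=100.2525
(1,0): Delta=-1.1410 Bond=103.4554
(1,1): Delta=-1.5583 Bond=121.4941
(2,0): Delta=0.0000 Bond=79.7194
(2,1): Delta=-1.9201 Bond=153.5924
(2,2): Delta=-1.3112 Bond=117.7927
(3,0): Delta=0.0000 Bond=89.2857
(3,1): Delta=0.0000 Bond=89.2857
(3,2): Delta=-3.2313 Bond=258.3587
(3,3): Delta=0.0000 Bond=0.0000
V0=44.6951

The replicating-portfolio and risk-neutral prices coincide; use p* = (1.12−0.89)/(1.36−0.89) = 0.4894 for the latter.
Expiry values: V(4,0)=100.0000, V(4,1)=100.0000, V(4,2)=100.0000, V(4,3)=0.0000, V(4,4)=0.0000
(3,0): S=28.1988. Δ = (V_up−V_dn)/(S_up−S_dn) = (100.0000−100.0000)/(38.3503−25.0969) = 0.0000. V = [p*·100.0000 + (1−p*)·100.0000]/1.12 = 89.2857. B = V − Δ·S = 89.2857.
(3,1): S=43.0902. Δ = (V_up−V_dn)/(S_up−S_dn) = (100.0000−100.0000)/(58.6027−38.3503) = 0.0000. V = [p*·100.0000 + (1−p*)·100.0000]/1.12 = 89.2857. B = V − Δ·S = 89.2857.
(3,2): S=65.8458. Δ = (V_up−V_dn)/(S_up−S_dn) = (0.0000−100.0000)/(89.5502−58.6027) = -3.2313. V = [p*·0.0000 + (1−p*)·100.0000]/1.12 = 45.5927. B = V − Δ·S = 258.3587.
(3,3): S=100.6182. Δ = (V_up−V_dn)/(S_up−S_dn) = (0.0000−0.0000)/(136.8408−89.5502) = 0.0000. V = [p*·0.0000 + (1−p*)·0.0000]/1.12 = 0.0000. B = V − Δ·S = 0.0000.
(2,0): S=31.6840. Δ = (V_up−V_dn)/(S_up−S_dn) = (89.2857−89.2857)/(43.0902−28.1988) = 0.0000. V = [p*·89.2857 + (1−p*)·89.2857]/1.12 = 79.7194. B = V − Δ·S = 79.7194.
(2,1): S=48.4160. Δ = (V_up−V_dn)/(S_up−S_dn) = (45.5927−89.2857)/(65.8458−43.0902) = -1.9201. V = [p*·45.5927 + (1−p*)·89.2857]/1.12 = 60.6286. B = V − Δ·S = 153.5924.
(2,2): S=73.9840. Δ = (V_up−V_dn)/(S_up−S_dn) = (0.0000−45.5927)/(100.6182−65.8458) = -1.3112. V = [p*·0.0000 + (1−p*)·45.5927]/1.12 = 20.7869. B = V − Δ·S = 117.7927.
(1,0): S=35.6000. Δ = (V_up−V_dn)/(S_up−S_dn) = (60.6286−79.7194)/(48.4160−31.6840) = -1.1410. V = [p*·60.6286 + (1−p*)·79.7194]/1.12 = 62.8367. B = V − Δ·S = 103.4554.
(1,1): S=54.4000. Δ = (V_up−V_dn)/(S_up−S_dn) = (20.7869−60.6286)/(73.9840−48.4160) = -1.5583. V = [p*·20.7869 + (1−p*)·60.6286]/1.12 = 36.7247. B = V − Δ·S = 121.4941.
(0,0): S=40.0000. Δ = (V_up−V_dn)/(S_up−S_dn) = (36.7247−62.8367)/(54.4000−35.6000) = -1.3889. V = [p*·36.7247 + (1−p*)·62.8367]/1.12 = 44.6951. B = V − Δ·S = 100.2525.
As a check, the time-0 holding Δ(0,0)·S0 + B(0,0) comes to 44.6951 — exactly V0.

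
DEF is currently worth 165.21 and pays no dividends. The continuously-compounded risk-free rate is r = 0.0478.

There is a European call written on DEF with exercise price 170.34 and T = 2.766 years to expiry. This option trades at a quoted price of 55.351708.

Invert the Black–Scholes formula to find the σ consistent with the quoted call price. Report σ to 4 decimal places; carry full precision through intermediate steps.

sigma = 0.4614

At σ = 0.4614 the Black–Scholes value reproduces the quote:
σ√T = 0.4614·√2.766 = 0.767368
d₁ = (ln(S/K) + (r+σ²/2)T) / (σ√T) = (ln(165.21/170.34) + (0.0478+0.4614²/2)·2.766) / 0.767368 = (-0.030579 + 0.426642) / 0.767368 = 0.516131
d₂ = d₁ − σ√T = 0.516131 − 0.767368 = -0.251237
e^{−rT} = 0.876153
N(d₁) = 0.697119,  N(d₂) = 0.400816
V = S·N(d₁) − K·e^{−rT}·N(d₂) = 115.170966 − 59.819258 = 55.351708 (equal to the quote); since ∂V/∂σ > 0 for all σ, the implied volatility is unique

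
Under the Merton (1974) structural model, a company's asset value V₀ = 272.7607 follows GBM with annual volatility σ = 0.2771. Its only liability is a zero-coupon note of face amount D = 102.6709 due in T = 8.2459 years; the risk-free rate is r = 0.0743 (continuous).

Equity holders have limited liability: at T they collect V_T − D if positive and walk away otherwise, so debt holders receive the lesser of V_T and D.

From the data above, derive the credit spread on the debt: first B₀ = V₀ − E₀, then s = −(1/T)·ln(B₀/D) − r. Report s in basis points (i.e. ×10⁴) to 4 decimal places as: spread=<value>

With assets at 272.7607 and a single debt payment of 102.6709 at 8.2459 years:
d₁ = [ln(V₀/D) + (r + σ²/2)T] / (σ√T)
   = [ln(272.7607/102.6709) + (0.0743 + 0.5·0.2771²)·8.2459] / (0.2771·√8.2459)
   = [0.977066 + 0.929249] / 0.795711 = 2.395737
d₂ = d₁ − σ√T = 2.395737 − 0.795711 = 1.600025
N(d₁) = 0.991706,  N(d₂) = 0.945204,  e^(−rT) = 0.541902
E₀ = V₀·N(d₁) − D·e^(−rT)·N(d₂)
   = 272.7607·0.991706 − 102.6709·0.541902·0.945204 = 217.909750
B₀ = V₀ − E₀ = 272.7607 − 217.909750 = 54.850950
spread = −(1/T)·ln(B₀/D) − r = −(1/8.2459)·ln(54.850950/102.6709) − 0.0743 = 0.00172678
in basis points: 0.00172678 × 10⁴ = 17.2678 bp

spread=17.2678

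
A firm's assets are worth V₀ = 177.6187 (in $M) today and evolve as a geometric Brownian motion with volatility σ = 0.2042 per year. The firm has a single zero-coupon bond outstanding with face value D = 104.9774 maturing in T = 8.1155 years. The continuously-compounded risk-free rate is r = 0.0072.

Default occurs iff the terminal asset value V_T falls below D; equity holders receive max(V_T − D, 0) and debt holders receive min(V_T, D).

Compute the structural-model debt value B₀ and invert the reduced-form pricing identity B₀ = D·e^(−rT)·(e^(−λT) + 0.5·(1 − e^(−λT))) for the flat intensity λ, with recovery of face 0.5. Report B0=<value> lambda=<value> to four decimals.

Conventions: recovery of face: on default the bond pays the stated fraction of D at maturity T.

B0=92.8151 lambda=0.0165

Equity is a call on the firm's assets struck at D = 104.9774:
d₁ = [ln(V₀/D) + (r + σ²/2)T] / (σ√T)
   = [ln(177.6187/104.9774) + (0.0072 + 0.5·0.2042²)·8.1155] / (0.2042·√8.1155)
   = [0.525894 + 0.227630] / 0.581719 = 1.295340
d₂ = d₁ − σ√T = 1.295340 − 0.581719 = 0.713621
N(d₁) = 0.902399,  N(d₂) = 0.762269,  e^(−rT) = 0.943243
E₀ = V₀·N(d₁) − D·e^(−rT)·N(d₂)
   = 177.6187·0.902399 − 104.9774·0.943243·0.762269 = 84.803590
B₀ = V₀ − E₀ = 177.6187 − 84.803590 = 92.815110
e^(−λT) = (B₀·e^(rT)/D − 0.5)/(1 − 0.5) = (92.8151·1.060172/104.9774 − 0.5)/0.5 = 0.87468948
λ = −ln(0.87468948)/8.1155 = 0.016498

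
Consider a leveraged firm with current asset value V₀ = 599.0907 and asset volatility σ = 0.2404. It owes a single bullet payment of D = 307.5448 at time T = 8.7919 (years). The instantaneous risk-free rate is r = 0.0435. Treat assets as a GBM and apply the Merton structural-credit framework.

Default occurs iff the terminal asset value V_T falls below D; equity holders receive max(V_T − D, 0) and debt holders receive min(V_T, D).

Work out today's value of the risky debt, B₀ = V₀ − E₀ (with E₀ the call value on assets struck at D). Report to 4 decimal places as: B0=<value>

B0=202.2631

Apply the equity-as-call identities (strike 307.5448, horizon 8.7919 years):
d₁ = [ln(V₀/D) + (r + σ²/2)T] / (σ√T)
   = [ln(599.0907/307.5448) + (0.0435 + 0.5·0.2404²)·8.7919] / (0.2404·√8.7919)
   = [0.666792 + 0.636499] / 0.712813 = 1.828377
d₂ = d₁ − σ√T = 1.828377 − 0.712813 = 1.115563
N(d₁) = 0.966253,  N(d₂) = 0.867695,  e^(−rT) = 0.682190
E₀ = V₀·N(d₁) − D·e^(−rT)·N(d₂)
   = 599.0907·0.966253 − 307.5448·0.682190·0.867695 = 396.827615
B₀ = V₀ − E₀ = 599.0907 − 396.827615 = 202.263085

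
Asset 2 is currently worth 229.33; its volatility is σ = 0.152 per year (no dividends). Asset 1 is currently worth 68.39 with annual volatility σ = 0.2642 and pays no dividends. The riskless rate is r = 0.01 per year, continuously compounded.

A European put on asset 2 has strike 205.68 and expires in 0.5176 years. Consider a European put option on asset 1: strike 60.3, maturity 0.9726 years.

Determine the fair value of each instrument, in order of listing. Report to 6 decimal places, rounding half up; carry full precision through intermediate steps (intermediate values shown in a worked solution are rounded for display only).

[asset 2 put K=205.68]
σ√T = 0.152·√0.5176 = 0.109356
d₁ = (ln(S/K) + (r+σ²/2)T) / (σ√T) = (ln(229.33/205.68) + (0.01+0.152²/2)·0.5176) / 0.109356 = (0.108840 + 0.011155) / 0.109356 = 1.097300
d₂ = d₁ − σ√T = 1.097300 − 0.109356 = 0.987944
e^{−rT} = 0.994837
N(−d₁) = 0.136255,  N(−d₂) = 0.161590
price = K·e^{−rT}·N(−d₂) − S·N(−d₁) = 33.064253 − 31.247413 = 1.816841
[asset 1 put K=60.3]
σ√T = 0.2642·√0.9726 = 0.260555
d₁ = (ln(S/K) + (r+σ²/2)T) / (σ√T) = (ln(68.39/60.3) + (0.01+0.2642²/2)·0.9726) / 0.260555 = (0.125895 + 0.043671) / 0.260555 = 0.650783
d₂ = d₁ − σ√T = 0.650783 − 0.260555 = 0.390228
e^{−rT} = 0.990321
N(−d₁) = 0.257593,  N(−d₂) = 0.348184
price = K·e^{−rT}·N(−d₂) − S·N(−d₁) = 20.792282 − 17.616799 = 3.175484

price(asset 2 put K=205.68) = 1.816841
price(asset 1 put K=60.3) = 3.175484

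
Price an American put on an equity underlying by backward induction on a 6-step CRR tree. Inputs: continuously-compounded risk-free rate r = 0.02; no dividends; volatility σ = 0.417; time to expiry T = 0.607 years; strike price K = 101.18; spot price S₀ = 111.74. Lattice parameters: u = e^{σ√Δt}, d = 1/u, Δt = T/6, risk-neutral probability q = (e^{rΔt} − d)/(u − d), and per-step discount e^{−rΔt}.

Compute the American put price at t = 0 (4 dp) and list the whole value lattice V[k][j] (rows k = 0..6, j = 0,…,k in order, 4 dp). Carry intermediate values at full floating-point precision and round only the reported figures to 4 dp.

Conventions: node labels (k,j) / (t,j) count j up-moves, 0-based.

price = 9.0487
tree:
9.0487
13.4680 4.1932
19.4157 6.9386 1.1706
26.8953 11.2152 2.2321 0.0000
35.4445 17.5420 4.2562 0.0000 0.0000
43.6098 26.1211 8.1158 0.0000 0.0000 0.0000
50.7609 35.4445 15.4754 0.0000 0.0000 0.0000 0.0000

Δt=0.10117, u=1.14183, d=0.87579, q=0.47450, disc=e^(-rΔt)=0.99798
k=6 terminal: V=max(K-S,0) → 50.7609 35.4445 15.4754 0.0000 0.0000 0.0000 0.0000
k=5: j=0 S=57.5702 intr=43.6098 cont=43.4053 V=43.6098[EX]; j=1 S=75.0589 intr=26.1211 cont=25.9166 V=26.1211[EX]; j=2 S=97.8603 intr=3.3197 cont=8.1158 V=8.1158[hold]; j=3 S=127.5883 intr=0.0000 cont=0.0000 V=0.0000[hold]; j=4 S=166.3471 intr=0.0000 cont=0.0000 V=0.0000[hold]; j=5 S=216.8801 intr=0.0000 cont=0.0000 V=0.0000[hold]
k=4: j=0 S=65.7355 intr=35.4445 cont=35.2400 V=35.4445[EX]; j=1 S=85.7046 intr=15.4754 cont=17.5420 V=17.5420[hold]; j=2 S=111.7400 intr=0.0000 cont=4.2562 V=4.2562[hold]; j=3 S=145.6844 intr=0.0000 cont=0.0000 V=0.0000[hold]; j=4 S=189.9405 intr=0.0000 cont=0.0000 V=0.0000[hold]
k=3: j=0 S=75.0589 intr=26.1211 cont=26.8953 V=26.8953[hold]; j=1 S=97.8603 intr=3.3197 cont=11.2152 V=11.2152[hold]; j=2 S=127.5883 intr=0.0000 cont=2.2321 V=2.2321[hold]; j=3 S=166.3471 intr=0.0000 cont=0.0000 V=0.0000[hold]
k=2: j=0 S=85.7046 intr=15.4754 cont=19.4157 V=19.4157[hold]; j=1 S=111.7400 intr=0.0000 cont=6.9386 V=6.9386[hold]; j=2 S=145.6844 intr=0.0000 cont=1.1706 V=1.1706[hold]
k=1: j=0 S=97.8603 intr=3.3197 cont=13.4680 V=13.4680[hold]; j=1 S=127.5883 intr=0.0000 cont=4.1932 V=4.1932[hold]
k=0: j=0 S=111.7400 intr=0.0000 cont=9.0487 V=9.0487[hold]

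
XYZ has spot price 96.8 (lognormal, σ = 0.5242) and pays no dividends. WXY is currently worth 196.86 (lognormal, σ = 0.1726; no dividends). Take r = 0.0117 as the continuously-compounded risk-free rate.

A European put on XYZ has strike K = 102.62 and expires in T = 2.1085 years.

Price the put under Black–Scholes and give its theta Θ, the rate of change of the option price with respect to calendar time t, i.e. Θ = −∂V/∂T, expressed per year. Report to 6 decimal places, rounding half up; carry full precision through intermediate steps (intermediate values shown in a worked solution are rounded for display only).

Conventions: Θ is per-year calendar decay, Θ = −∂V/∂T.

σ√T = 0.5242·√2.1085 = 0.761174
d₁ = (ln(S/K) + (r+σ²/2)T) / (σ√T) = (ln(96.8/102.62) + (0.0117+0.5242²/2)·2.1085) / 0.761174 = (-0.058386 + 0.314362) / 0.761174 = 0.336292
d₂ = d₁ − σ√T = 0.336292 − 0.761174 = -0.424882
e^{−rT} = 0.975632
N(−d₁) = 0.368325,  N(−d₂) = 0.664539
Put price V = K·e^{−rT}·N(−d₂) − S·N(−d₁) = 66.533212 − 35.653907 = 30.879305
φ(d₁) = (1/√(2π))·e^{−d₁²/2} = 0.377010
Θ = −S·φ(d₁)·σ/(2√T) + r·K·e^{−rT}·N(−d₂) = −6.587309 + 0.778439 = -5.808870

price = 30.879305
Θ = -5.808870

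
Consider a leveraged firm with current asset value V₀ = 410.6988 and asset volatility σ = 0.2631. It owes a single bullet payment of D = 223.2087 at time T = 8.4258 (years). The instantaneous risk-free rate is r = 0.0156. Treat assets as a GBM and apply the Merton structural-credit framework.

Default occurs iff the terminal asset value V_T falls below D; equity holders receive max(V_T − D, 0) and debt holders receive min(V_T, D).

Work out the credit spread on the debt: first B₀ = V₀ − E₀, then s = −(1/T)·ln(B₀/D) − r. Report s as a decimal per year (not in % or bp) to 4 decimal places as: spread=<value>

spread=0.0116

Apply the equity-as-call identities (strike 223.2087, horizon 8.4258 years):
d₁ = [ln(V₀/D) + (r + σ²/2)T] / (σ√T)
   = [ln(410.6988/223.2087) + (0.0156 + 0.5·0.2631²)·8.4258] / (0.2631·√8.4258)
   = [0.609753 + 0.423066] / 0.763706 = 1.352377
d₂ = d₁ − σ√T = 1.352377 − 0.763706 = 0.588671
N(d₁) = 0.911873,  N(d₂) = 0.721959,  e^(−rT) = 0.876830
E₀ = V₀·N(d₁) − D·e^(−rT)·N(d₂)
   = 410.6988·0.911873 − 223.2087·0.876830·0.721959 = 233.206077
B₀ = V₀ − E₀ = 410.6988 − 233.206077 = 177.492723
spread = −(1/T)·ln(B₀/D) − r = −(1/8.4258)·ln(177.492723/223.2087) − 0.0156 = 0.01159951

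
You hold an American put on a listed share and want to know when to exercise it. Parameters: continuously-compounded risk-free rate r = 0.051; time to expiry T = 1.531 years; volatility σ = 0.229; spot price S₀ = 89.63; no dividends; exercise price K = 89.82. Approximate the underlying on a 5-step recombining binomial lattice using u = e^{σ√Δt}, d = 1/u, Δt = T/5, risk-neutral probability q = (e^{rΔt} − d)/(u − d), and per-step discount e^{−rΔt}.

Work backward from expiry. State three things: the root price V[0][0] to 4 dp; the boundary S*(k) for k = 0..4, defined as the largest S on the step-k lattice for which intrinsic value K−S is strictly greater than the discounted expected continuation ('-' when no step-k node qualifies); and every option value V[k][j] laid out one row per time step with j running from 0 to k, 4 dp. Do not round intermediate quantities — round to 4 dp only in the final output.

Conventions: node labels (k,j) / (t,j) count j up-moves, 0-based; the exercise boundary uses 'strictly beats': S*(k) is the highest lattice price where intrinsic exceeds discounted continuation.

price = 7.8859
boundary = - - 69.5645 61.2851 69.5645
tree:
7.8859
12.8936 3.6845
20.2555 6.7556 1.0736
28.5349 11.9879 2.3217 0.0000
35.8289 20.2555 5.0208 0.0000 0.0000
42.2548 28.5349 10.8576 0.0000 0.0000 0.0000

params: Δt=0.30620 u=1.13510 d=0.88098 q=0.53030 e^(-rΔt)=0.98451
t_5 payoffs: 42.2548 28.5349 10.8576 0.0000 0.0000 0.0000
t_4: node(4,0) S=53.9911 payoff=35.8289 vs cont=34.4372 → 35.8289 [stop]  node(4,1) S=69.5645 payoff=20.2555 vs cont=18.8638 → 20.2555 [stop]  node(4,2) S=89.6300 payoff=0.1900 vs cont=5.0208 → 5.0208 [wait]  node(4,3) S=115.4833 payoff=0.0000 vs cont=0.0000 → 0.0000 [wait]  node(4,4) S=148.7939 payoff=0.0000 vs cont=0.0000 → 0.0000 [wait]  ⇒ S*(4)=69.5645
t_3: node(3,0) S=61.2851 payoff=28.5349 vs cont=27.1432 → 28.5349 [stop]  node(3,1) S=78.9624 payoff=10.8576 vs cont=11.9879 → 11.9879 [wait]  node(3,2) S=101.7387 payoff=0.0000 vs cont=2.3217 → 2.3217 [wait]  node(3,3) S=131.0847 payoff=0.0000 vs cont=0.0000 → 0.0000 [wait]  ⇒ S*(3)=61.2851
t_2: node(2,0) S=69.5645 payoff=20.2555 vs cont=19.4539 → 20.2555 [stop]  node(2,1) S=89.6300 payoff=0.1900 vs cont=6.7556 → 6.7556 [wait]  node(2,2) S=115.4833 payoff=0.0000 vs cont=1.0736 → 1.0736 [wait]  ⇒ S*(2)=69.5645
t_1: node(1,0) S=78.9624 payoff=10.8576 vs cont=12.8936 → 12.8936 [wait]  node(1,1) S=101.7387 payoff=0.0000 vs cont=3.6845 → 3.6845 [wait]  ⇒ S*(1)=-
t_0: node(0,0) S=89.6300 payoff=0.1900 vs cont=7.8859 → 7.8859 [wait]  ⇒ S*(0)=-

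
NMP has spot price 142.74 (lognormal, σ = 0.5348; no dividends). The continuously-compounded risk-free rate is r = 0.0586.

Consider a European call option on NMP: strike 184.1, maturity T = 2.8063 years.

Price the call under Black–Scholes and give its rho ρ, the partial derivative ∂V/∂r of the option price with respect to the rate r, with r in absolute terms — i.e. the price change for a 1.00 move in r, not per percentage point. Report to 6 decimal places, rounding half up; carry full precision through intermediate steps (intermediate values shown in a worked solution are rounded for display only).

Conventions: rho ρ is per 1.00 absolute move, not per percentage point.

price = 45.207125
ρ = 127.853148

σ√T = 0.5348·√2.8063 = 0.895898
d₁ = (ln(S/K) + (r+σ²/2)T) / (σ√T) = (ln(142.74/184.1) + (0.0586+0.5348²/2)·2.8063) / 0.895898 = (-0.254454 + 0.565766) / 0.895898 = 0.347485
d₂ = d₁ − σ√T = 0.347485 − 0.895898 = -0.548412
e^{−rT} = 0.848361
N(d₁) = 0.635887,  N(d₂) = 0.291704
Call price V = S·N(d₁) − K·e^{−rT}·N(d₂) = 90.766455 − 45.559330 = 45.207125
ρ = K·T·e^{−rT}·N(d₂) = 127.853148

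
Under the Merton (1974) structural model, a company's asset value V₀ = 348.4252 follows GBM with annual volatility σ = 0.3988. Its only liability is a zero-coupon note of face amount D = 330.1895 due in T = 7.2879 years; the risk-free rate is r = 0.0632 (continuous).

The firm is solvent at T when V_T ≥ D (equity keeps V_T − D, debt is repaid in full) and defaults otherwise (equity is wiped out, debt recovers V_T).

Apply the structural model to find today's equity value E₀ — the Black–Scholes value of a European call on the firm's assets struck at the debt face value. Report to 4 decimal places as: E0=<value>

Equity is a call on the firm's assets struck at D = 330.1895:
d₁ = [ln(V₀/D) + (r + σ²/2)T] / (σ√T)
   = [ln(348.4252/330.1895) + (0.0632 + 0.5·0.3988²)·7.2879] / (0.3988·√7.2879)
   = [0.053757 + 1.040134] / 1.076605 = 1.016056
d₂ = d₁ − σ√T = 1.016056 − 1.076605 = -0.060549
N(d₁) = 0.845199,  N(d₂) = 0.475859,  e^(−rT) = 0.630908
E₀ = V₀·N(d₁) − D·e^(−rT)·N(d₂)
   = 348.4252·0.845199 − 330.1895·0.630908·0.475859 = 195.357897

E0=195.3579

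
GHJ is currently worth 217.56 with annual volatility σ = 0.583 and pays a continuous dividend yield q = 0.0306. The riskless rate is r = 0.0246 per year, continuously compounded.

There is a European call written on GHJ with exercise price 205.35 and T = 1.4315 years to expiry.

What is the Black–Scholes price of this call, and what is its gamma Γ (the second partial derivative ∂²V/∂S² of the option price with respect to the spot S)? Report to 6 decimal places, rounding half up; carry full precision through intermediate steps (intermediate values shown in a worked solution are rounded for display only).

σ√T = 0.583·√1.4315 = 0.697532
d₁ = (ln(S/K) + (r−q+σ²/2)T) / (σ√T) = (ln(217.56/205.35) + (0.0246−0.0306+0.583²/2)·1.4315) / 0.697532 = (0.057759 + 0.234687) / 0.697532 = 0.419257
d₂ = d₁ − σ√T = 0.419257 − 0.697532 = -0.278275
e^{−rT} = 0.965398
e^{−qT} = 0.957142
N(d₁) = 0.662486,  N(d₂) = 0.390401
Call price V = S·e^{−qT}·N(d₁) − K·e^{−rT}·N(d₂) = 137.953241 − 77.394769 = 60.558472
φ(d₁) = (1/√(2π))·e^{−d₁²/2} = 0.365377
Γ = e^{−qT}·φ(d₁) / (S·σ·√T) = 0.002304

price = 60.558472
Γ = 0.002304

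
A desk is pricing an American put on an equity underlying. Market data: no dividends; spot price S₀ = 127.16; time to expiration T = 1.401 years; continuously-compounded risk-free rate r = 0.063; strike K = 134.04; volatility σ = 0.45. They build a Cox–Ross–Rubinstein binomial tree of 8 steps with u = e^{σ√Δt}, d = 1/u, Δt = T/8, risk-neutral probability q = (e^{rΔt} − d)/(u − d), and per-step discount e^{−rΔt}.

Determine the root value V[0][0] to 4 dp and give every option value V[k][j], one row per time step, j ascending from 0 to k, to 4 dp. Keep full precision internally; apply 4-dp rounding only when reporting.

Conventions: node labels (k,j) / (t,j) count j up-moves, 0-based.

Δt=0.17513, u=1.20721, d=0.82835, q=0.48234, disc=e^(-rΔt)=0.98903
k=8 terminal: V=max(K-S,0) → 105.8513 92.9588 74.1695 46.7868 6.8800 0.0000 0.0000 0.0000 0.0000
k=7: j=0 S=34.0298 intr=100.0102 cont=98.5395 V=100.0102[EX]; j=1 S=49.5939 intr=84.4461 cont=82.9754 V=84.4461[EX]; j=2 S=72.2765 intr=61.7635 cont=60.2928 V=61.7635[EX]; j=3 S=105.3334 intr=28.7066 cont=27.2359 V=28.7066[EX]; j=4 S=153.5094 intr=0.0000 cont=3.5224 V=3.5224[hold]; j=5 S=223.7196 intr=0.0000 cont=0.0000 V=0.0000[hold]; j=6 S=326.0415 intr=0.0000 cont=0.0000 V=0.0000[hold]; j=7 S=475.1622 intr=0.0000 cont=0.0000 V=0.0000[hold]
k=6: j=0 S=41.0812 intr=92.9588 cont=91.4880 V=92.9588[EX]; j=1 S=59.8705 intr=74.1695 cont=72.6988 V=74.1695[EX]; j=2 S=87.2532 intr=46.7868 cont=45.3160 V=46.7868[EX]; j=3 S=127.1600 intr=6.8800 cont=16.3775 V=16.3775[hold]; j=4 S=185.3188 intr=0.0000 cont=1.8034 V=1.8034[hold]; j=5 S=270.0775 intr=0.0000 cont=0.0000 V=0.0000[hold]; j=6 S=393.6021 intr=0.0000 cont=0.0000 V=0.0000[hold]
k=5: j=0 S=49.5939 intr=84.4461 cont=82.9754 V=84.4461[EX]; j=1 S=72.2765 intr=61.7635 cont=60.2928 V=61.7635[EX]; j=2 S=105.3334 intr=28.7066 cont=31.7667 V=31.7667[hold]; j=3 S=153.5094 intr=0.0000 cont=9.2452 V=9.2452[hold]; j=4 S=223.7196 intr=0.0000 cont=0.9233 V=0.9233[hold]; j=5 S=326.0415 intr=0.0000 cont=0.0000 V=0.0000[hold]
k=4: j=0 S=59.8705 intr=74.1695 cont=72.6988 V=74.1695[EX]; j=1 S=87.2532 intr=46.7868 cont=46.7758 V=46.7868[EX]; j=2 S=127.1600 intr=6.8800 cont=20.6743 V=20.6743[hold]; j=3 S=185.3188 intr=0.0000 cont=5.1738 V=5.1738[hold]; j=4 S=270.0775 intr=0.0000 cont=0.4727 V=0.4727[hold]
k=3: j=0 S=72.2765 intr=61.7635 cont=60.2928 V=61.7635[EX]; j=1 S=105.3334 intr=28.7066 cont=33.8165 V=33.8165[hold]; j=2 S=153.5094 intr=0.0000 cont=13.0530 V=13.0530[hold]; j=3 S=223.7196 intr=0.0000 cont=2.8744 V=2.8744[hold]
k=2: j=0 S=87.2532 intr=46.7868 cont=47.7537 V=47.7537[hold]; j=1 S=127.1600 intr=6.8800 cont=23.5402 V=23.5402[hold]; j=2 S=185.3188 intr=0.0000 cont=8.0541 V=8.0541[hold]
k=1: j=0 S=105.3334 intr=28.7066 cont=35.6787 V=35.6787[hold]; j=1 S=153.5094 intr=0.0000 cont=15.8942 V=15.8942[hold]
k=0: j=0 S=127.1600 intr=6.8800 cont=25.8490 V=25.8490[hold]

price = 25.8490
tree:
25.8490
35.6787 15.8942
47.7537 23.5402 8.0541
61.7635 33.8165 13.0530 2.8744
74.1695 46.7868 20.6743 5.1738 0.4727
84.4461 61.7635 31.7667 9.2452 0.9233 0.0000
92.9588 74.1695 46.7868 16.3775 1.8034 0.0000 0.0000
100.0102 84.4461 61.7635 28.7066 3.5224 0.0000 0.0000 0.0000
105.8513 92.9588 74.1695 46.7868 6.8800 0.0000 0.0000 0.0000 0.0000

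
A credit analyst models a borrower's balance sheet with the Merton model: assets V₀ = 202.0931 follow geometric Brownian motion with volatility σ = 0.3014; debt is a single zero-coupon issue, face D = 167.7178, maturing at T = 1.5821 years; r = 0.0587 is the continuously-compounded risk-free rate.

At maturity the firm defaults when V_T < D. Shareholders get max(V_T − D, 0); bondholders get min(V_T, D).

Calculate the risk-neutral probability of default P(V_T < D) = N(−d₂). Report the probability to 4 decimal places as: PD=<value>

PD=0.2921

Work the structural quantities from V₀ = 202.0931 against face 167.7178:
d₁ = [ln(V₀/D) + (r + σ²/2)T] / (σ√T)
   = [ln(202.0931/167.7178) + (0.0587 + 0.5·0.3014²)·1.5821] / (0.3014·√1.5821)
   = [0.186446 + 0.164730] / 0.379106 = 0.926326
d₂ = d₁ − σ√T = 0.926326 − 0.379106 = 0.547221
risk-neutral PD = N(−d₂) = N(-0.547221) = 0.292114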